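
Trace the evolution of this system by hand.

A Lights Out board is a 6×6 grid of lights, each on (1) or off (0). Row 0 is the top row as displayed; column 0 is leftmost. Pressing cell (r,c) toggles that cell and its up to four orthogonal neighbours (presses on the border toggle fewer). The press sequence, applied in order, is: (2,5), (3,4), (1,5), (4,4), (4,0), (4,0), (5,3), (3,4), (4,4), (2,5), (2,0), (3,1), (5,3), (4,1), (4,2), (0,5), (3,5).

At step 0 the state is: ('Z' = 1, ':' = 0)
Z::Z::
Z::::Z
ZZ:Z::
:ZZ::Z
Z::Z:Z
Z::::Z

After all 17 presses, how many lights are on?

step 0: Z::Z::
Z::::Z
ZZ:Z::
:ZZ::Z
Z::Z:Z
Z::::Z
step 1: Z::Z::
Z:::::
ZZ:ZZZ
:ZZ:::
Z::Z:Z
Z::::Z
step 2: Z::Z::
Z:::::
ZZ:Z:Z
:ZZZZZ
Z::ZZZ
Z::::Z
step 3: Z::Z:Z
Z:::ZZ
ZZ:Z::
:ZZZZZ
Z::ZZZ
Z::::Z
step 4: Z::Z:Z
Z:::ZZ
ZZ:Z::
:ZZZ:Z
Z:::::
Z:::ZZ
step 5: Z::Z:Z
Z:::ZZ
ZZ:Z::
ZZZZ:Z
:Z::::
::::ZZ
step 6: Z::Z:Z
Z:::ZZ
ZZ:Z::
:ZZZ:Z
Z:::::
Z:::ZZ
step 7: Z::Z:Z
Z:::ZZ
ZZ:Z::
:ZZZ:Z
Z::Z::
Z:ZZ:Z
step 8: Z::Z:Z
Z:::ZZ
ZZ:ZZ:
:ZZ:Z:
Z::ZZ:
Z:ZZ:Z
step 9: Z::Z:Z
Z:::ZZ
ZZ:ZZ:
:ZZ:::
Z::::Z
Z:ZZZZ
step 10: Z::Z:Z
Z:::Z:
ZZ:Z:Z
:ZZ::Z
Z::::Z
Z:ZZZZ
step 11: Z::Z:Z
::::Z:
:::Z:Z
ZZZ::Z
Z::::Z
Z:ZZZZ
step 12: Z::Z:Z
::::Z:
:Z:Z:Z
:::::Z
ZZ:::Z
Z:ZZZZ
step 13: Z::Z:Z
::::Z:
:Z:Z:Z
:::::Z
ZZ:Z:Z
Z::::Z
step 14: Z::Z:Z
::::Z:
:Z:Z:Z
:Z:::Z
::ZZ:Z
ZZ:::Z
step 15: Z::Z:Z
::::Z:
:Z:Z:Z
:ZZ::Z
:Z:::Z
ZZZ::Z
step 16: Z::ZZ:
::::ZZ
:Z:Z:Z
:ZZ::Z
:Z:::Z
ZZZ::Z
step 17: Z::ZZ:
::::ZZ
:Z:Z::
:ZZ:Z:
:Z::::
ZZZ::Z

15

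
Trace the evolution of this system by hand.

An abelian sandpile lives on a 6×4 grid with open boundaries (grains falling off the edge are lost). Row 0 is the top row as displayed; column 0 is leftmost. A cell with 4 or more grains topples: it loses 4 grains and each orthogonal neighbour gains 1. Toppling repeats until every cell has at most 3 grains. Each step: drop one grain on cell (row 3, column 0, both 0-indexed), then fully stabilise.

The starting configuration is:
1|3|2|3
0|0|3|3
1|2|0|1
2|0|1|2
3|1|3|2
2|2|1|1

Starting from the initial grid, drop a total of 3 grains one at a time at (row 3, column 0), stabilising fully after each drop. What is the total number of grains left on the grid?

[0] 1|3|2|3
0|0|3|3
1|2|0|1
2|0|1|2
3|1|3|2
2|2|1|1
[1] 1|3|2|3
0|0|3|3
1|2|0|1
3|0|1|2
3|1|3|2
2|2|1|1
[2] 1|3|2|3
0|0|3|3
2|2|0|1
1|1|1|2
0|2|3|2
3|2|1|1
[3] 1|3|2|3
0|0|3|3
2|2|0|1
2|1|1|2
0|2|3|2
3|2|1|1

40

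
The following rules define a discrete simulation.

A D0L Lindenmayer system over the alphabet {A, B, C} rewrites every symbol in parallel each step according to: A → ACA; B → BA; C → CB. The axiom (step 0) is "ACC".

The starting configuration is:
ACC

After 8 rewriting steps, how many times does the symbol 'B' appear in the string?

750

[0] ACC
[1] ACACBCB
[2] ACACBACACBBACBBA
[3] ACACBACACBBAACACBACACBBABAACACBBABAACA
[4] ACACBACACBBAACACBACACBBABAACAACACBACACBBAACACBACACBBABAACABAACAACACBACACBBABAACABAACAACACBACA
[5] ACACBACACBBAACACBACACBBABAACAACACBACACBBAACACBACACBBABAACA…ACACBBABAACABAACAACACBACABAACAACACBACAACACBACACBBAACACBACA  (len 230)
[6] ACACBACACBBAACACBACACBBABAACAACACBACACBBAACACBACACBBABAACA…AACACBACAACACBACACBBAACACBACACBBABAACAACACBACACBBAACACBACA  (len 569)
[7] ACACBACACBBAACACBACACBBABAACAACACBACACBBAACACBACACBBABAACA…AACACBACAACACBACACBBAACACBACACBBABAACAACACBACACBBAACACBACA  (len 1405)
[8] ACACBACACBBAACACBACACBBABAACAACACBACACBBAACACBACACBBABAACA…AACACBACAACACBACACBBAACACBACACBBABAACAACACBACACBBAACACBACA  (len 3465)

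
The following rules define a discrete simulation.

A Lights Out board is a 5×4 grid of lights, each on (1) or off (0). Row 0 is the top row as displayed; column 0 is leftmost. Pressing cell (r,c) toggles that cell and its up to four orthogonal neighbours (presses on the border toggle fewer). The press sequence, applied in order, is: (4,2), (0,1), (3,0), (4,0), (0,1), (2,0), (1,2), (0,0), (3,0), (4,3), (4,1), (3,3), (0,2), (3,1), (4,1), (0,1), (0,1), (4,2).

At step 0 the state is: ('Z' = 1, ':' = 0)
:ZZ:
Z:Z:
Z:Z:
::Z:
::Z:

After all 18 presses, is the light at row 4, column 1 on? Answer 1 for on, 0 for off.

0

[0] :ZZ:
Z:Z:
Z:Z:
::Z:
::Z:
[1] :ZZ:
Z:Z:
Z:Z:
::::
:Z:Z
[2] Z:::
ZZZ:
Z:Z:
::::
:Z:Z
[3] Z:::
ZZZ:
::Z:
ZZ::
ZZ:Z
[4] Z:::
ZZZ:
::Z:
:Z::
:::Z
[5] :ZZ:
Z:Z:
::Z:
:Z::
:::Z
[6] :ZZ:
::Z:
ZZZ:
ZZ::
:::Z
[7] :Z::
:Z:Z
ZZ::
ZZ::
:::Z
[8] Z:::
ZZ:Z
ZZ::
ZZ::
:::Z
[9] Z:::
ZZ:Z
:Z::
::::
Z::Z
[10] Z:::
ZZ:Z
:Z::
:::Z
Z:Z:
[11] Z:::
ZZ:Z
:Z::
:Z:Z
:Z::
[12] Z:::
ZZ:Z
:Z:Z
:ZZ:
:Z:Z
[13] ZZZZ
ZZZZ
:Z:Z
:ZZ:
:Z:Z
[14] ZZZZ
ZZZZ
:::Z
Z:::
:::Z
[15] ZZZZ
ZZZZ
:::Z
ZZ::
ZZZZ
[16] :::Z
Z:ZZ
:::Z
ZZ::
ZZZZ
[17] ZZZZ
ZZZZ
:::Z
ZZ::
ZZZZ
[18] ZZZZ
ZZZZ
:::Z
ZZZ:
Z:::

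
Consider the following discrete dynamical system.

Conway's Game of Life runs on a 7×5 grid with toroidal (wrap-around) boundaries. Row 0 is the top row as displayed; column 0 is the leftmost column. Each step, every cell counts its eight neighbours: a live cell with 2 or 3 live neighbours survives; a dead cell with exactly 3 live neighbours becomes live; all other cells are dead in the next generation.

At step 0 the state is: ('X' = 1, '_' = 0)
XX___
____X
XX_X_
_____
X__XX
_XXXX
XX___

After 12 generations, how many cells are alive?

t=0: XX___
____X
XX_X_
_____
X__XX
_XXXX
XX___
t=1: _X__X
__X_X
X___X
_XXX_
XX___
_____
___X_
t=2: X_X_X
_X__X
X___X
__XX_
XX___
_____
_____
t=3: XX_XX
_X___
XXX_X
__XX_
_XX__
_____
_____
t=4: XXX_X
_____
X___X
____X
_XXX_
_____
X___X
t=5: _X_XX
___X_
X___X
_XX_X
__XX_
XXXXX
___XX
t=6: X____
__XX_
XXX_X
_XX_X
_____
XX___
_____
t=7: _____
__XX_
____X
__X_X
__X__
_____
XX___
t=8: _XX__
___X_
__X_X
_____
___X_
_X___
_____
t=9: __X__
_X_X_
___X_
___X_
_____
_____
_XX__
t=10: ___X_
___X_
___XX
_____
_____
_____
_XX__
t=11: ___X_
__XX_
___XX
_____
_____
_____
__X__
t=12: ___X_
__X__
__XXX
_____
_____
_____
_____

5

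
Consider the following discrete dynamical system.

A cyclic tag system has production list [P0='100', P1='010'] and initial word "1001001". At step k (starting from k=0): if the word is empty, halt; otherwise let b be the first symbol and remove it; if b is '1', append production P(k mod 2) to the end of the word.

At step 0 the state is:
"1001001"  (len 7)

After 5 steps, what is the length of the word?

8

[0] "1001001"  (len 7)
[1] "001001100"  (len 9)
[2] "01001100"  (len 8)
[3] "1001100"  (len 7)
[4] "001100010"  (len 9)
[5] "01100010"  (len 8)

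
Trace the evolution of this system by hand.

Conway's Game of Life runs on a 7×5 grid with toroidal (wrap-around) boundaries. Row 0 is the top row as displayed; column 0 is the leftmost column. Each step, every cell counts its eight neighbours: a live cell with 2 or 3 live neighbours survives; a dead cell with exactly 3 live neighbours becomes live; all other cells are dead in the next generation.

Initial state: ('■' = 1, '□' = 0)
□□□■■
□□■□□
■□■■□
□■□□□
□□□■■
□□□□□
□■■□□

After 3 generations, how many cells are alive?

t=0: □□□■■
□□■□□
■□■■□
□■□□□
□□□■■
□□□□□
□■■□□
t=1: □■□■□
□■■□□
□□■■□
■■□□□
□□□□□
□□■■□
□□■■□
t=2: □■□■□
□■□□□
■□□■□
□■■□□
□■■□□
□□■■□
□■□□■
t=3: □■□□□
■■□□■
■□□□□
■□□■□
□□□□□
■□□■□
■■□□■

12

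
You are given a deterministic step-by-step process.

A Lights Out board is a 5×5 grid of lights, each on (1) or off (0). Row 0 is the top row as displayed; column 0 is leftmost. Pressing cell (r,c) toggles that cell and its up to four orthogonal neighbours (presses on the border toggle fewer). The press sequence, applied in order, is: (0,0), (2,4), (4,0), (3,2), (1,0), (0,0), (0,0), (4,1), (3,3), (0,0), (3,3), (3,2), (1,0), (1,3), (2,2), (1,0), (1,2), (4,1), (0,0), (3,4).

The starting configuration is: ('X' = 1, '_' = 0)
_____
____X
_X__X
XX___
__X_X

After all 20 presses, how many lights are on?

14

k=0  _____
____X
_X__X
XX___
__X_X
k=1  XX___
X___X
_X__X
XX___
__X_X
k=2  XX___
X____
_X_X_
XX__X
__X_X
k=3  XX___
X____
_X_X_
_X__X
XXX_X
k=4  XX___
X____
_XXX_
__XXX
XX__X
k=5  _X___
_X___
XXXX_
__XXX
XX__X
k=6  X____
XX___
XXXX_
__XXX
XX__X
k=7  _X___
_X___
XXXX_
__XXX
XX__X
k=8  _X___
_X___
XXXX_
_XXXX
__X_X
k=9  _X___
_X___
XXX__
_X___
__XXX
k=10  X____
XX___
XXX__
_X___
__XXX
k=11  X____
XX___
XXXX_
_XXXX
__X_X
k=12  X____
XX___
XX_X_
____X
____X
k=13  _____
_____
_X_X_
____X
____X
k=14  ___X_
__XXX
_X___
____X
____X
k=15  ___X_
___XX
__XX_
__X_X
____X
k=16  X__X_
XX_XX
X_XX_
__X_X
____X
k=17  X_XX_
X_X_X
X__X_
__X_X
____X
k=18  X_XX_
X_X_X
X__X_
_XX_X
XXX_X
k=19  _XXX_
__X_X
X__X_
_XX_X
XXX_X
k=20  _XXX_
__X_X
X__XX
_XXX_
XXX__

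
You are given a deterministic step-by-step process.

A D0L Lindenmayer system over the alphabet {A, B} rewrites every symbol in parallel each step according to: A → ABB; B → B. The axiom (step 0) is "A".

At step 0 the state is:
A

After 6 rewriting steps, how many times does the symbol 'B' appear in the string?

step 0: A
step 1: ABB
step 2: ABBBB
step 3: ABBBBBB
step 4: ABBBBBBBB
step 5: ABBBBBBBBBB
step 6: ABBBBBBBBBBBB

12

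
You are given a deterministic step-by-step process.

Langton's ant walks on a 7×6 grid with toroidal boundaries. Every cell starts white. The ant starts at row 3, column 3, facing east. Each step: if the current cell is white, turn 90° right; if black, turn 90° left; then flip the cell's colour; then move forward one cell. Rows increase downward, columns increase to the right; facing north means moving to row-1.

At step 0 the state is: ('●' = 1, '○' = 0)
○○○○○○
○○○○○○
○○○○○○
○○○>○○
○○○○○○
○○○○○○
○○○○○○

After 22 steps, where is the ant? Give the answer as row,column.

gen 0: ○○○○○○
○○○○○○
○○○○○○
○○○>○○
○○○○○○
○○○○○○
○○○○○○
gen 1: ○○○○○○
○○○○○○
○○○○○○
○○○●○○
○○○v○○
○○○○○○
○○○○○○
gen 2: ○○○○○○
○○○○○○
○○○○○○
○○○●○○
○○<●○○
○○○○○○
○○○○○○
gen 3: ○○○○○○
○○○○○○
○○○○○○
○○^●○○
○○●●○○
○○○○○○
○○○○○○
gen 4: ○○○○○○
○○○○○○
○○○○○○
○○●>○○
○○●●○○
○○○○○○
○○○○○○
gen 5: ○○○○○○
○○○○○○
○○○^○○
○○●○○○
○○●●○○
○○○○○○
○○○○○○
gen 6: ○○○○○○
○○○○○○
○○○●>○
○○●○○○
○○●●○○
○○○○○○
○○○○○○
gen 7: ○○○○○○
○○○○○○
○○○●●○
○○●○v○
○○●●○○
○○○○○○
○○○○○○
gen 8: ○○○○○○
○○○○○○
○○○●●○
○○●<●○
○○●●○○
○○○○○○
○○○○○○
gen 9: ○○○○○○
○○○○○○
○○○^●○
○○●●●○
○○●●○○
○○○○○○
○○○○○○
gen 10: ○○○○○○
○○○○○○
○○<○●○
○○●●●○
○○●●○○
○○○○○○
○○○○○○
gen 11: ○○○○○○
○○^○○○
○○●○●○
○○●●●○
○○●●○○
○○○○○○
○○○○○○
gen 12: ○○○○○○
○○●>○○
○○●○●○
○○●●●○
○○●●○○
○○○○○○
○○○○○○
gen 13: ○○○○○○
○○●●○○
○○●v●○
○○●●●○
○○●●○○
○○○○○○
○○○○○○
gen 14: ○○○○○○
○○●●○○
○○<●●○
○○●●●○
○○●●○○
○○○○○○
○○○○○○
gen 15: ○○○○○○
○○●●○○
○○○●●○
○○v●●○
○○●●○○
○○○○○○
○○○○○○
gen 16: ○○○○○○
○○●●○○
○○○●●○
○○○>●○
○○●●○○
○○○○○○
○○○○○○
gen 17: ○○○○○○
○○●●○○
○○○^●○
○○○○●○
○○●●○○
○○○○○○
○○○○○○
gen 18: ○○○○○○
○○●●○○
○○<○●○
○○○○●○
○○●●○○
○○○○○○
○○○○○○
gen 19: ○○○○○○
○○^●○○
○○●○●○
○○○○●○
○○●●○○
○○○○○○
○○○○○○
gen 20: ○○○○○○
○<○●○○
○○●○●○
○○○○●○
○○●●○○
○○○○○○
○○○○○○
gen 21: ○^○○○○
○●○●○○
○○●○●○
○○○○●○
○○●●○○
○○○○○○
○○○○○○
gen 22: ○●>○○○
○●○●○○
○○●○●○
○○○○●○
○○●●○○
○○○○○○
○○○○○○

0,2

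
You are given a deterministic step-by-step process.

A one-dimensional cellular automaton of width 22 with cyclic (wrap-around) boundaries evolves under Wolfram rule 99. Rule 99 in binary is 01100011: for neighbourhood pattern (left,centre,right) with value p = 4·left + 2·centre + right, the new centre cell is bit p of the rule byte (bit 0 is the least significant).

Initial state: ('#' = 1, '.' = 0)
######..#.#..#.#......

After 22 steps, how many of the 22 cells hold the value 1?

10

gen 0: ######..#.#..#.#......
gen 1: .....#.#.#..#.#..#####
gen 2: .####.#.#..#.#..#....#
gen 3: #...##.#..#.#..#..###.
gen 4: ..##.##..#.#..#..#..##
gen 5: .#.##.#.#.#..#..#..#.#
gen 6: #.#.##.#.#..#..#..#.#.
gen 7: .#.#.##.#..#..#..#.#.#
gen 8: #.#.#.##..#..#..#.#.#.
gen 9: .#.#.#.#.#..#..#.#.#.#
gen 10: #.#.#.#.#..#..#.#.#.#.
gen 11: .#.#.#.#..#..#.#.#.#.#
gen 12: #.#.#.#..#..#.#.#.#.#.
gen 13: .#.#.#..#..#.#.#.#.#.#
gen 14: #.#.#..#..#.#.#.#.#.#.
gen 15: .#.#..#..#.#.#.#.#.#.#
gen 16: #.#..#..#.#.#.#.#.#.#.
gen 17: .#..#..#.#.#.#.#.#.#.#
gen 18: #..#..#.#.#.#.#.#.#.#.
gen 19: ..#..#.#.#.#.#.#.#.#.#
gen 20: .#..#.#.#.#.#.#.#.#.#.
gen 21: #..#.#.#.#.#.#.#.#.#..
gen 22: ..#.#.#.#.#.#.#.#.#..#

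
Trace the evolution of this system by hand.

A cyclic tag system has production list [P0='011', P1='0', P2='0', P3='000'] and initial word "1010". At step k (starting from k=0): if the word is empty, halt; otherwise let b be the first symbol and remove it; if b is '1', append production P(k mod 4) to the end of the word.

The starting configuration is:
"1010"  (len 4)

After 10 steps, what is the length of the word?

0

k=0  "1010"  (len 4)
k=1  "010011"  (len 6)
k=2  "10011"  (len 5)
k=3  "00110"  (len 5)
k=4  "0110"  (len 4)
k=5  "110"  (len 3)
k=6  "100"  (len 3)
k=7  "000"  (len 3)
k=8  "00"  (len 2)
k=9  "0"  (len 1)
k=10  (halted — word empty)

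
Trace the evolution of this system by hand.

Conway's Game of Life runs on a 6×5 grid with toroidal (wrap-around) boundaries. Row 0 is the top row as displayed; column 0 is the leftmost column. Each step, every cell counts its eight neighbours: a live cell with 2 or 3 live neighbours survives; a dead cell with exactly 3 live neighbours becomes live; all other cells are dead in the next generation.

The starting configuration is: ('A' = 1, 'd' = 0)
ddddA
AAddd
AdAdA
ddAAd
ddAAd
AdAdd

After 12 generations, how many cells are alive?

4

t=0: ddddA
AAddd
AdAdA
ddAAd
ddAAd
AdAdd
t=1: ddddA
dAdAd
AdAdA
ddddd
ddddA
dAAdA
t=2: dAddA
dAAAd
AAAAA
AddAA
AddAd
ddddA
t=3: dAddA
ddddd
ddddd
ddddd
AddAd
dddAA
t=4: AddAA
ddddd
ddddd
ddddd
dddAd
ddAAd
t=5: ddAAA
ddddA
ddddd
ddddd
ddAAd
ddAdd
t=6: ddAdA
ddddA
ddddd
ddddd
ddAAd
dAddA
t=7: ddddA
dddAd
ddddd
ddddd
ddAAd
AAddA
t=8: dddAA
ddddd
ddddd
ddddd
AAAAA
AAAdA
t=9: dAAAA
ddddd
ddddd
AAAAA
ddddd
ddddd
t=10: ddAAd
ddAAd
AAAAA
AAAAA
AAAAA
ddAAd
t=11: dAddA
Adddd
ddddd
ddddd
ddddd
Adddd
t=12: dAddA
Adddd
ddddd
ddddd
ddddd
Adddd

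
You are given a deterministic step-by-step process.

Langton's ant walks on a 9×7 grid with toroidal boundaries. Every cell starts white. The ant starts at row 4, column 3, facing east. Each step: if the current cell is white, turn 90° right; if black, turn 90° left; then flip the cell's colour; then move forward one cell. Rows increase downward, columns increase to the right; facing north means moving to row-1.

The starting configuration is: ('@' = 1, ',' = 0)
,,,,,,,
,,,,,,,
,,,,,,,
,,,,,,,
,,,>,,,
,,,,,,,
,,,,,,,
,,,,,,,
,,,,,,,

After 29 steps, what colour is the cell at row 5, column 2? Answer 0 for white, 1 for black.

1

0) ,,,,,,,
,,,,,,,
,,,,,,,
,,,,,,,
,,,>,,,
,,,,,,,
,,,,,,,
,,,,,,,
,,,,,,,
1) ,,,,,,,
,,,,,,,
,,,,,,,
,,,,,,,
,,,@,,,
,,,v,,,
,,,,,,,
,,,,,,,
,,,,,,,
2) ,,,,,,,
,,,,,,,
,,,,,,,
,,,,,,,
,,,@,,,
,,<@,,,
,,,,,,,
,,,,,,,
,,,,,,,
3) ,,,,,,,
,,,,,,,
,,,,,,,
,,,,,,,
,,^@,,,
,,@@,,,
,,,,,,,
,,,,,,,
,,,,,,,
4) ,,,,,,,
,,,,,,,
,,,,,,,
,,,,,,,
,,@>,,,
,,@@,,,
,,,,,,,
,,,,,,,
,,,,,,,
5) ,,,,,,,
,,,,,,,
,,,,,,,
,,,^,,,
,,@,,,,
,,@@,,,
,,,,,,,
,,,,,,,
,,,,,,,
6) ,,,,,,,
,,,,,,,
,,,,,,,
,,,@>,,
,,@,,,,
,,@@,,,
,,,,,,,
,,,,,,,
,,,,,,,
7) ,,,,,,,
,,,,,,,
,,,,,,,
,,,@@,,
,,@,v,,
,,@@,,,
,,,,,,,
,,,,,,,
,,,,,,,
8) ,,,,,,,
,,,,,,,
,,,,,,,
,,,@@,,
,,@<@,,
,,@@,,,
,,,,,,,
,,,,,,,
,,,,,,,
9) ,,,,,,,
,,,,,,,
,,,,,,,
,,,^@,,
,,@@@,,
,,@@,,,
,,,,,,,
,,,,,,,
,,,,,,,
10) ,,,,,,,
,,,,,,,
,,,,,,,
,,<,@,,
,,@@@,,
,,@@,,,
,,,,,,,
,,,,,,,
,,,,,,,
11) ,,,,,,,
,,,,,,,
,,^,,,,
,,@,@,,
,,@@@,,
,,@@,,,
,,,,,,,
,,,,,,,
,,,,,,,
12) ,,,,,,,
,,,,,,,
,,@>,,,
,,@,@,,
,,@@@,,
,,@@,,,
,,,,,,,
,,,,,,,
,,,,,,,
13) ,,,,,,,
,,,,,,,
,,@@,,,
,,@v@,,
,,@@@,,
,,@@,,,
,,,,,,,
,,,,,,,
,,,,,,,
14) ,,,,,,,
,,,,,,,
,,@@,,,
,,<@@,,
,,@@@,,
,,@@,,,
,,,,,,,
,,,,,,,
,,,,,,,
15) ,,,,,,,
,,,,,,,
,,@@,,,
,,,@@,,
,,v@@,,
,,@@,,,
,,,,,,,
,,,,,,,
,,,,,,,
16) ,,,,,,,
,,,,,,,
,,@@,,,
,,,@@,,
,,,>@,,
,,@@,,,
,,,,,,,
,,,,,,,
,,,,,,,
17) ,,,,,,,
,,,,,,,
,,@@,,,
,,,^@,,
,,,,@,,
,,@@,,,
,,,,,,,
,,,,,,,
,,,,,,,
18) ,,,,,,,
,,,,,,,
,,@@,,,
,,<,@,,
,,,,@,,
,,@@,,,
,,,,,,,
,,,,,,,
,,,,,,,
19) ,,,,,,,
,,,,,,,
,,^@,,,
,,@,@,,
,,,,@,,
,,@@,,,
,,,,,,,
,,,,,,,
,,,,,,,
20) ,,,,,,,
,,,,,,,
,<,@,,,
,,@,@,,
,,,,@,,
,,@@,,,
,,,,,,,
,,,,,,,
,,,,,,,
21) ,,,,,,,
,^,,,,,
,@,@,,,
,,@,@,,
,,,,@,,
,,@@,,,
,,,,,,,
,,,,,,,
,,,,,,,
22) ,,,,,,,
,@>,,,,
,@,@,,,
,,@,@,,
,,,,@,,
,,@@,,,
,,,,,,,
,,,,,,,
,,,,,,,
23) ,,,,,,,
,@@,,,,
,@v@,,,
,,@,@,,
,,,,@,,
,,@@,,,
,,,,,,,
,,,,,,,
,,,,,,,
24) ,,,,,,,
,@@,,,,
,<@@,,,
,,@,@,,
,,,,@,,
,,@@,,,
,,,,,,,
,,,,,,,
,,,,,,,
25) ,,,,,,,
,@@,,,,
,,@@,,,
,v@,@,,
,,,,@,,
,,@@,,,
,,,,,,,
,,,,,,,
,,,,,,,
26) ,,,,,,,
,@@,,,,
,,@@,,,
<@@,@,,
,,,,@,,
,,@@,,,
,,,,,,,
,,,,,,,
,,,,,,,
27) ,,,,,,,
,@@,,,,
^,@@,,,
@@@,@,,
,,,,@,,
,,@@,,,
,,,,,,,
,,,,,,,
,,,,,,,
28) ,,,,,,,
,@@,,,,
@>@@,,,
@@@,@,,
,,,,@,,
,,@@,,,
,,,,,,,
,,,,,,,
,,,,,,,
29) ,,,,,,,
,@@,,,,
@@@@,,,
@v@,@,,
,,,,@,,
,,@@,,,
,,,,,,,
,,,,,,,
,,,,,,,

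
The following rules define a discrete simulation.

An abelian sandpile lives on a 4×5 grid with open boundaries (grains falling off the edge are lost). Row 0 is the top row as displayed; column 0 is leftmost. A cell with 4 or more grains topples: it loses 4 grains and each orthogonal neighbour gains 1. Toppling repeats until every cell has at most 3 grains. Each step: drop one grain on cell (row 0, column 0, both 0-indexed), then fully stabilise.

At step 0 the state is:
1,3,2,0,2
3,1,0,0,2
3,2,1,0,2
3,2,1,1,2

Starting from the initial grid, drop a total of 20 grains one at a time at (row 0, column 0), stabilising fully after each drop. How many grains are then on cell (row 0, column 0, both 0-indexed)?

step 0: 1,3,2,0,2
3,1,0,0,2
3,2,1,0,2
3,2,1,1,2
step 1: 2,3,2,0,2
3,1,0,0,2
3,2,1,0,2
3,2,1,1,2
step 2: 3,3,2,0,2
3,1,0,0,2
3,2,1,0,2
3,2,1,1,2
step 3: 2,0,3,0,2
1,3,0,0,2
1,3,1,0,2
0,3,1,1,2
step 4: 3,0,3,0,2
1,3,0,0,2
1,3,1,0,2
0,3,1,1,2
step 5: 0,1,3,0,2
2,3,0,0,2
1,3,1,0,2
0,3,1,1,2
step 6: 1,1,3,0,2
2,3,0,0,2
1,3,1,0,2
0,3,1,1,2
step 7: 2,1,3,0,2
2,3,0,0,2
1,3,1,0,2
0,3,1,1,2
step 8: 3,1,3,0,2
2,3,0,0,2
1,3,1,0,2
0,3,1,1,2
step 9: 0,2,3,0,2
3,3,0,0,2
1,3,1,0,2
0,3,1,1,2
step 10: 1,2,3,0,2
3,3,0,0,2
1,3,1,0,2
0,3,1,1,2
step 11: 2,2,3,0,2
3,3,0,0,2
1,3,1,0,2
0,3,1,1,2
step 12: 3,2,3,0,2
3,3,0,0,2
1,3,1,0,2
0,3,1,1,2
step 13: 2,1,0,1,2
1,2,2,0,2
3,1,2,0,2
1,0,2,1,2
step 14: 3,1,0,1,2
1,2,2,0,2
3,1,2,0,2
1,0,2,1,2
step 15: 0,2,0,1,2
2,2,2,0,2
3,1,2,0,2
1,0,2,1,2
step 16: 1,2,0,1,2
2,2,2,0,2
3,1,2,0,2
1,0,2,1,2
step 17: 2,2,0,1,2
2,2,2,0,2
3,1,2,0,2
1,0,2,1,2
step 18: 3,2,0,1,2
2,2,2,0,2
3,1,2,0,2
1,0,2,1,2
step 19: 0,3,0,1,2
3,2,2,0,2
3,1,2,0,2
1,0,2,1,2
step 20: 1,3,0,1,2
3,2,2,0,2
3,1,2,0,2
1,0,2,1,2

1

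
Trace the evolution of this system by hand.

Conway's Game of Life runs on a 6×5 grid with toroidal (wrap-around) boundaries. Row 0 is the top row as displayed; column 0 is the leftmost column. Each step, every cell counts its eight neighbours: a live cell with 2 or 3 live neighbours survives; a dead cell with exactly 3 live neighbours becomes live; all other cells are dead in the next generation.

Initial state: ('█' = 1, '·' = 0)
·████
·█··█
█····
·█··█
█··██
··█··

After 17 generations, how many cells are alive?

gen 0: ·████
·█··█
█····
·█··█
█··██
··█··
gen 1: ·█··█
·█··█
·█··█
·█·█·
█████
·····
gen 2: ·····
·████
·█·██
·····
██·██
·····
gen 3: ··██·
·█··█
·█··█
·█···
█···█
█···█
gen 4: ·███·
·█··█
·██··
·█··█
·█··█
██···
gen 5: ···██
·····
·███·
·█·█·
·██·█
···██
gen 6: ···██
····█
·█·█·
····█
·█··█
·····
gen 7: ···██
█·█·█
█··██
··███
█····
█··██
gen 8: ·██··
·██··
·····
·██··
███··
█··█·
gen 9: █··█·
·██··
·····
█·█··
█··██
█··██
gen 10: █··█·
·██··
··█··
██·█·
··█··
·██··
gen 11: █··█·
·███·
█··█·
·█·█·
█··█·
·███·
gen 12: █····
██·█·
█··█·
██·█·
█··█·
██·█·
gen 13: ·····
███··
···█·
██·█·
···█·
███··
gen 14: ·····
·██··
···█·
···█·
···█·
·██··
gen 15: ·····
··█··
···█·
··███
···█·
··█··
gen 16: ·····
·····
····█
··█·█
····█
·····
gen 17: ·····
·····
···█·
█···█
···█·
·····

4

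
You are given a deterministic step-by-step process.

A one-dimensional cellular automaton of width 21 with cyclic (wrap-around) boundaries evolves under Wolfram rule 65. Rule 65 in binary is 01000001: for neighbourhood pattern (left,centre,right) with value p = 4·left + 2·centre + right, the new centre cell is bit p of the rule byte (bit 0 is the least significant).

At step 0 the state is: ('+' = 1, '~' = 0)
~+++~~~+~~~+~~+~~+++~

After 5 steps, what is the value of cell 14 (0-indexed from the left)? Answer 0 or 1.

gen 0: ~+++~~~+~~~+~~+~~+++~
gen 1: ~~~+~+~~~+~~~~~~~~~+~
gen 2: ++~~~~~+~~~+++++++~~~
gen 3: ~+~+++~~~+~~~~~~~+~+~
gen 4: ~~~~~+~+~~~+++++~~~~~
gen 5: ++++~~~~~+~~~~~+~++++

0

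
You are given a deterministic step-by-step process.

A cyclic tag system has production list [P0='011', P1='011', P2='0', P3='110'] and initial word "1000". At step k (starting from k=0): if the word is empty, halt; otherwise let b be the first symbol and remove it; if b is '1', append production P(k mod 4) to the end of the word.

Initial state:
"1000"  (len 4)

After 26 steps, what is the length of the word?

step 0: "1000"  (len 4)
step 1: "000011"  (len 6)
step 2: "00011"  (len 5)
step 3: "0011"  (len 4)
step 4: "011"  (len 3)
step 5: "11"  (len 2)
step 6: "1011"  (len 4)
step 7: "0110"  (len 4)
step 8: "110"  (len 3)
step 9: "10011"  (len 5)
step 10: "0011011"  (len 7)
step 11: "011011"  (len 6)
step 12: "11011"  (len 5)
step 13: "1011011"  (len 7)
step 14: "011011011"  (len 9)
step 15: "11011011"  (len 8)
step 16: "1011011110"  (len 10)
step 17: "011011110011"  (len 12)
step 18: "11011110011"  (len 11)
step 19: "10111100110"  (len 11)
step 20: "0111100110110"  (len 13)
step 21: "111100110110"  (len 12)
step 22: "11100110110011"  (len 14)
step 23: "11001101100110"  (len 14)
step 24: "1001101100110110"  (len 16)
step 25: "001101100110110011"  (len 18)
step 26: "01101100110110011"  (len 17)

17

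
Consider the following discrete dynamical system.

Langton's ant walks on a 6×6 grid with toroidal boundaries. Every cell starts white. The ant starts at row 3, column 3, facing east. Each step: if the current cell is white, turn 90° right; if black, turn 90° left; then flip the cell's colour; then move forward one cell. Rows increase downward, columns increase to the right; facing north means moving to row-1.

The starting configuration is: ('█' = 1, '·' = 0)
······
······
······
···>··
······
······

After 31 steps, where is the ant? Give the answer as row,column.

[0] ······
······
······
···>··
······
······
[1] ······
······
······
···█··
···v··
······
[2] ······
······
······
···█··
··<█··
······
[3] ······
······
······
··^█··
··██··
······
[4] ······
······
······
··█>··
··██··
······
[5] ······
······
···^··
··█···
··██··
······
[6] ······
······
···█>·
··█···
··██··
······
[7] ······
······
···██·
··█·v·
··██··
······
[8] ······
······
···██·
··█<█·
··██··
······
[9] ······
······
···^█·
··███·
··██··
······
[10] ······
······
··<·█·
··███·
··██··
······
[11] ······
··^···
··█·█·
··███·
··██··
······
[12] ······
··█>··
··█·█·
··███·
··██··
······
[13] ······
··██··
··█v█·
··███·
··██··
······
[14] ······
··██··
··<██·
··███·
··██··
······
[15] ······
··██··
···██·
··v██·
··██··
······
[16] ······
··██··
···██·
···>█·
··██··
······
[17] ······
··██··
···^█·
····█·
··██··
······
[18] ······
··██··
··<·█·
····█·
··██··
······
[19] ······
··^█··
··█·█·
····█·
··██··
······
[20] ······
·<·█··
··█·█·
····█·
··██··
······
[21] ·^····
·█·█··
··█·█·
····█·
··██··
······
[22] ·█>···
·█·█··
··█·█·
····█·
··██··
······
[23] ·██···
·█v█··
··█·█·
····█·
··██··
······
[24] ·██···
·<██··
··█·█·
····█·
··██··
······
[25] ·██···
··██··
·v█·█·
····█·
··██··
······
[26] ·██···
··██··
<██·█·
····█·
··██··
······
[27] ·██···
^·██··
███·█·
····█·
··██··
······
[28] ·██···
█>██··
███·█·
····█·
··██··
······
[29] ·██···
████··
█v█·█·
····█·
··██··
······
[30] ·██···
████··
█·>·█·
····█·
··██··
······
[31] ·██···
██^█··
█···█·
····█·
··██··
······

1,2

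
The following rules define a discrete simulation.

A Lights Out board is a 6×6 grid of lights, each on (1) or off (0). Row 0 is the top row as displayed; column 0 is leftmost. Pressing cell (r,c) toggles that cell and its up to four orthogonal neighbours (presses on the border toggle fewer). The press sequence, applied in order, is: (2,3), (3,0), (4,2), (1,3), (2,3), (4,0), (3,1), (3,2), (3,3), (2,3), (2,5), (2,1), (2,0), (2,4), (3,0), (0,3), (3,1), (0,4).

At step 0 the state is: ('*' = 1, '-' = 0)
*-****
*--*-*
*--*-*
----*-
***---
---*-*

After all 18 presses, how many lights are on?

20

k=0  *-****
*--*-*
*--*-*
----*-
***---
---*-*
k=1  *-****
*----*
*-*-**
---**-
***---
---*-*
k=2  *-****
*----*
--*-**
**-**-
-**---
---*-*
k=3  *-****
*----*
--*-**
*****-
---*--
--**-*
k=4  *-*-**
*-****
--****
*****-
---*--
--**-*
k=5  *-*-**
*-*-**
-----*
***-*-
---*--
--**-*
k=6  *-*-**
*-*-**
-----*
-**-*-
**-*--
*-**-*
k=7  *-*-**
*-*-**
-*---*
*---*-
*--*--
*-**-*
k=8  *-*-**
*-*-**
-**--*
*****-
*-**--
*-**-*
k=9  *-*-**
*-*-**
-***-*
**----
*-*---
*-**-*
k=10  *-*-**
*-****
-*--**
**-*--
*-*---
*-**-*
k=11  *-*-**
*-***-
-*----
**-*-*
*-*---
*-**-*
k=12  *-*-**
*****-
*-*---
*--*-*
*-*---
*-**-*
k=13  *-*-**
-****-
-**---
---*-*
*-*---
*-**-*
k=14  *-*-**
-***--
-*****
---***
*-*---
*-**-*
k=15  *-*-**
-***--
******
**-***
--*---
*-**-*
k=16  *--*-*
-**---
******
**-***
--*---
*-**-*
k=17  *--*-*
-**---
*-****
--****
-**---
*-**-*
k=18  *---*-
-**-*-
*-****
--****
-**---
*-**-*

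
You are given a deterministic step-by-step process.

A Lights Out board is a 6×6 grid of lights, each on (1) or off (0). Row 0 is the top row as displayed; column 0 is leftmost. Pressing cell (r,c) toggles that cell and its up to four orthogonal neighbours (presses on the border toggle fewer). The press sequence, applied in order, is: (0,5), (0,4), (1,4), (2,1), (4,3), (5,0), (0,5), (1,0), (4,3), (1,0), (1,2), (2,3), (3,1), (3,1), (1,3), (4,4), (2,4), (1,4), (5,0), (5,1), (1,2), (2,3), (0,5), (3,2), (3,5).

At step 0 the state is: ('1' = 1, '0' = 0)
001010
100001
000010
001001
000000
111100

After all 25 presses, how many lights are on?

17

[0] 001010
100001
000010
001001
000000
111100
[1] 001001
100000
000010
001001
000000
111100
[2] 001110
100010
000010
001001
000000
111100
[3] 001100
100101
000000
001001
000000
111100
[4] 001100
110101
111000
011001
000000
111100
[5] 001100
110101
111000
011101
001110
111000
[6] 001100
110101
111000
011101
101110
001000
[7] 001111
110100
111000
011101
101110
001000
[8] 101111
000100
011000
011101
101110
001000
[9] 101111
000100
011000
011001
100000
001100
[10] 001111
110100
111000
011001
100000
001100
[11] 000111
101000
110000
011001
100000
001100
[12] 000111
101100
111110
011101
100000
001100
[13] 000111
101100
101110
100101
110000
001100
[14] 000111
101100
111110
011101
100000
001100
[15] 000011
100010
111010
011101
100000
001100
[16] 000011
100010
111010
011111
100111
001110
[17] 000011
100000
111101
011101
100111
001110
[18] 000001
100111
111111
011101
100111
001110
[19] 000001
100111
111111
011101
000111
111110
[20] 000001
100111
111111
011101
010111
000110
[21] 001001
111011
110111
011101
010111
000110
[22] 001001
111111
111001
011001
010111
000110
[23] 001010
111110
111001
011001
010111
000110
[24] 001010
111110
110001
000101
011111
000110
[25] 001010
111110
110000
000110
011110
000110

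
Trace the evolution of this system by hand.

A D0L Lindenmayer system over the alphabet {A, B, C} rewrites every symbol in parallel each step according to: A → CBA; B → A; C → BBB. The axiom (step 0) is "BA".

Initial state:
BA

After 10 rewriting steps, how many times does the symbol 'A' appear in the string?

1539

[0] BA
[1] ACBA
[2] CBABBBACBA
[3] BBBACBAAAACBABBBACBA
[4] AAACBABBBACBACBACBACBABBBACBAAAACBABBBACBA
[5] CBACBACBABBBACBAAAACBABBBACBABBBACBABBBACBABBBACBAAAACBABBBACBACBACBACBABBBACBAAAACBABBBACBA
[6] BBBACBABBBACBABBBACBAAAACBABBBACBACBACBACBABBBACBAAAACBABB…BABBBACBABBBACBAAAACBABBBACBACBACBACBABBBACBAAAACBABBBACBA  (len 194)
[7] AAACBABBBACBAAAACBABBBACBAAAACBABBBACBACBACBACBABBBACBAAAA…BABBBACBABBBACBAAAACBABBBACBACBACBACBABBBACBAAAACBABBBACBA  (len 412)
[8] CBACBACBABBBACBAAAACBABBBACBACBACBACBABBBACBAAAACBABBBACBA…BABBBACBABBBACBAAAACBABBBACBACBACBACBABBBACBAAAACBABBBACBA  (len 882)
[9] BBBACBABBBACBABBBACBAAAACBABBBACBACBACBACBABBBACBAAAACBABB…BABBBACBABBBACBAAAACBABBBACBACBACBACBABBBACBAAAACBABBBACBA  (len 1876)
[10] AAACBABBBACBAAAACBABBBACBAAAACBABBBACBACBACBACBABBBACBAAAA…BABBBACBABBBACBAAAACBABBBACBACBACBACBABBBACBAAAACBABBBACBA  (len 3994)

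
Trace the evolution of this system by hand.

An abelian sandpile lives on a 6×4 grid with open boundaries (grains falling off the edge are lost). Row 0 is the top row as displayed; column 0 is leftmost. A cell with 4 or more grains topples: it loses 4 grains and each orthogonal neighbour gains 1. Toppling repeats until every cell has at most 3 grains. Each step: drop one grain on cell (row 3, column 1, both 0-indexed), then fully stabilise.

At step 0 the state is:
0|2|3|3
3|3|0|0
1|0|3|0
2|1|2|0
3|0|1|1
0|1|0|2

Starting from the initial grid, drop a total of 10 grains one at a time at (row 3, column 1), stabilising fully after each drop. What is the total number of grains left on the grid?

37

k=0  0|2|3|3
3|3|0|0
1|0|3|0
2|1|2|0
3|0|1|1
0|1|0|2
k=1  0|2|3|3
3|3|0|0
1|0|3|0
2|2|2|0
3|0|1|1
0|1|0|2
k=2  0|2|3|3
3|3|0|0
1|0|3|0
2|3|2|0
3|0|1|1
0|1|0|2
k=3  0|2|3|3
3|3|0|0
1|1|3|0
3|0|3|0
3|1|1|1
0|1|0|2
k=4  0|2|3|3
3|3|0|0
1|1|3|0
3|1|3|0
3|1|1|1
0|1|0|2
k=5  0|2|3|3
3|3|0|0
1|1|3|0
3|2|3|0
3|1|1|1
0|1|0|2
k=6  0|2|3|3
3|3|0|0
1|1|3|0
3|3|3|0
3|1|1|1
0|1|0|2
k=7  0|2|3|3
3|3|1|0
2|3|0|1
1|2|1|1
0|3|2|1
1|1|0|2
k=8  0|2|3|3
3|3|1|0
2|3|0|1
1|3|1|1
0|3|2|1
1|1|0|2
k=9  1|3|3|3
1|1|2|0
0|2|1|1
3|2|2|1
1|0|3|1
1|2|0|2
k=10  1|3|3|3
1|1|2|0
0|2|1|1
3|3|2|1
1|0|3|1
1|2|0|2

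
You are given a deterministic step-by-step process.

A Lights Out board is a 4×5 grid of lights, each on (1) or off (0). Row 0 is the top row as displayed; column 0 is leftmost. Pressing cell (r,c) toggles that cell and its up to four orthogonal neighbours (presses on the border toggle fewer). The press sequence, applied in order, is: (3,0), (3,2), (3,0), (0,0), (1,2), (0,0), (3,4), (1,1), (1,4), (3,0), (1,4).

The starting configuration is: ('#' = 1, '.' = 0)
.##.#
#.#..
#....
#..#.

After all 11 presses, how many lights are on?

8

k=0  .##.#
#.#..
#....
#..#.
k=1  .##.#
#.#..
.....
.#.#.
k=2  .##.#
#.#..
..#..
..#..
k=3  .##.#
#.#..
#.#..
###..
k=4  #.#.#
..#..
#.#..
###..
k=5  #...#
.#.#.
#....
###..
k=6  .#..#
##.#.
#....
###..
k=7  .#..#
##.#.
#...#
#####
k=8  ....#
..##.
##..#
#####
k=9  .....
..#.#
##...
#####
k=10  .....
..#.#
.#...
..###
k=11  ....#
..##.
.#..#
..###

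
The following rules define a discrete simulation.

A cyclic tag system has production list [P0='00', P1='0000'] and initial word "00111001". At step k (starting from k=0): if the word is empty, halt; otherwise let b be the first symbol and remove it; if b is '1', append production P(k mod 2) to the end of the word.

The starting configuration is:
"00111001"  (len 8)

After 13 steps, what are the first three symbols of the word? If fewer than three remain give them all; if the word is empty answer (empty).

0) "00111001"  (len 8)
1) "0111001"  (len 7)
2) "111001"  (len 6)
3) "1100100"  (len 7)
4) "1001000000"  (len 10)
5) "00100000000"  (len 11)
6) "0100000000"  (len 10)
7) "100000000"  (len 9)
8) "000000000000"  (len 12)
9) "00000000000"  (len 11)
10) "0000000000"  (len 10)
11) "000000000"  (len 9)
12) "00000000"  (len 8)
13) "0000000"  (len 7)

000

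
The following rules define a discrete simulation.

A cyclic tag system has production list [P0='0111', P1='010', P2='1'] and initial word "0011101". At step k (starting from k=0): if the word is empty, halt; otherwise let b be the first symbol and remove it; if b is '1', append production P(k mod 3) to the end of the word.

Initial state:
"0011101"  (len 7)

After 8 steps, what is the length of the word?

t=0: "0011101"  (len 7)
t=1: "011101"  (len 6)
t=2: "11101"  (len 5)
t=3: "11011"  (len 5)
t=4: "10110111"  (len 8)
t=5: "0110111010"  (len 10)
t=6: "110111010"  (len 9)
t=7: "101110100111"  (len 12)
t=8: "01110100111010"  (len 14)

14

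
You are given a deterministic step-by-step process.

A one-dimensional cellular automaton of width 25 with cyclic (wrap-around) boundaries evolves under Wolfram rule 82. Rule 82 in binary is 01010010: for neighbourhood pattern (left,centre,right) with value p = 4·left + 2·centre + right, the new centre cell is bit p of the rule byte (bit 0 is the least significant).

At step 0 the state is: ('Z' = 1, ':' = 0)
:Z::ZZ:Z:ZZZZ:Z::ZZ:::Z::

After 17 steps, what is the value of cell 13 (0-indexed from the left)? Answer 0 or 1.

0

k=0  :Z::ZZ:Z:ZZZZ:Z::ZZ:::Z::
k=1  Z:ZZ:Z::::::Z::ZZ:ZZ:Z:Z:
k=2  :::Z::Z::::Z:ZZ:Z::Z:::::
k=3  ::Z:ZZ:Z::Z:::Z::ZZ:Z::::
k=4  :Z:::Z::ZZ:Z:Z:ZZ:Z::Z:::
k=5  Z:Z:Z:ZZ:Z::::::Z::ZZ:Z::
k=6  :::::::Z::Z::::Z:ZZ:Z::ZZ
k=7  Z:::::Z:ZZ:Z::Z:::Z::ZZ:Z
k=8  ZZ:::Z:::Z::ZZ:Z:Z:ZZ:Z::
k=9  :ZZ:Z:Z:Z:ZZ:Z::::::Z::ZZ
k=10  ::Z::::::::Z::Z::::Z:ZZ:Z
k=11  ZZ:Z::::::Z:ZZ:Z::Z:::Z::
k=12  :Z::Z::::Z:::Z::ZZ:Z:Z:ZZ
k=13  ::ZZ:Z::Z:Z:Z:ZZ:Z::::::Z
k=14  ZZ:Z::ZZ:::::::Z::Z::::Z:
k=15  :Z::ZZ:ZZ:::::Z:ZZ:Z::Z::
k=16  Z:ZZ:Z::ZZ:::Z:::Z::ZZ:Z:
k=17  :::Z::ZZ:ZZ:Z:Z:Z:ZZ:Z:::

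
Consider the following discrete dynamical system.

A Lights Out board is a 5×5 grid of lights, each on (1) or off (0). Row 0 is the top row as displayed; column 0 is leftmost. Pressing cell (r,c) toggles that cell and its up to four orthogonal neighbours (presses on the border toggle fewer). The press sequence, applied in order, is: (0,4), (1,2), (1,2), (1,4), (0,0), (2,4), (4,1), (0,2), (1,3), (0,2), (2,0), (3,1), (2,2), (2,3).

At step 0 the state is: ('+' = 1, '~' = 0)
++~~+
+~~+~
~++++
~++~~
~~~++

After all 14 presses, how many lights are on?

t=0: ++~~+
+~~+~
~++++
~++~~
~~~++
t=1: ++~+~
+~~++
~++++
~++~~
~~~++
t=2: ++++~
+++~+
~+~++
~++~~
~~~++
t=3: ++~+~
+~~++
~++++
~++~~
~~~++
t=4: ++~++
+~~~~
~+++~
~++~~
~~~++
t=5: ~~~++
~~~~~
~+++~
~++~~
~~~++
t=6: ~~~++
~~~~+
~++~+
~++~+
~~~++
t=7: ~~~++
~~~~+
~++~+
~~+~+
+++++
t=8: ~++~+
~~+~+
~++~+
~~+~+
+++++
t=9: ~++++
~~~+~
~++++
~~+~+
+++++
t=10: ~~~~+
~~++~
~++++
~~+~+
+++++
t=11: ~~~~+
+~++~
+~+++
+~+~+
+++++
t=12: ~~~~+
+~++~
+++++
~+~~+
+~+++
t=13: ~~~~+
+~~+~
+~~~+
~++~+
+~+++
t=14: ~~~~+
+~~~~
+~++~
~++++
+~+++

13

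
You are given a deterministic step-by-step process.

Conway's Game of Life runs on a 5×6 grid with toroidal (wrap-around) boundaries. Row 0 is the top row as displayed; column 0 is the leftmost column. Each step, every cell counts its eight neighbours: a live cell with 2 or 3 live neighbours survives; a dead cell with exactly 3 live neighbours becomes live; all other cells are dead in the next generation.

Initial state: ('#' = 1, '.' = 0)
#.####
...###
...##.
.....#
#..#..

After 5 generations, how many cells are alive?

0) #.####
...###
...##.
.....#
#..#..
1) ###...
#.....
...#..
...#.#
####..
2) ...#.#
#.#...
....#.
##.#..
...###
3) #.##.#
...###
#.##.#
#.##..
...#.#
4) #.#...
......
#.....
#.....
.....#
5) ......
.#....
......
#....#
##...#

6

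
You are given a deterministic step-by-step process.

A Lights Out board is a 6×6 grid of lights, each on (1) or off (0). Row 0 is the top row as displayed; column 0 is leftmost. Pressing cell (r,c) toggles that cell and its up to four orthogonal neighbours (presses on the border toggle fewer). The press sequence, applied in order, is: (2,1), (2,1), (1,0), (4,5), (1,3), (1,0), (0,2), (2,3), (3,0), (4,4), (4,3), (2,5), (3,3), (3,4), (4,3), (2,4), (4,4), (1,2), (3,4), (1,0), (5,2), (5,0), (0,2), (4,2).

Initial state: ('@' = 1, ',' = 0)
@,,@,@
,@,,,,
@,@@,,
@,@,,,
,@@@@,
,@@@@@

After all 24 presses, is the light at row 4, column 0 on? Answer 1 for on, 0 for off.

0

[0] @,,@,@
,@,,,,
@,@@,,
@,@,,,
,@@@@,
,@@@@@
[1] @,,@,@
,,,,,,
,@,@,,
@@@,,,
,@@@@,
,@@@@@
[2] @,,@,@
,@,,,,
@,@@,,
@,@,,,
,@@@@,
,@@@@@
[3] ,,,@,@
@,,,,,
,,@@,,
@,@,,,
,@@@@,
,@@@@@
[4] ,,,@,@
@,,,,,
,,@@,,
@,@,,@
,@@@,@
,@@@@,
[5] ,,,,,@
@,@@@,
,,@,,,
@,@,,@
,@@@,@
,@@@@,
[6] @,,,,@
,@@@@,
@,@,,,
@,@,,@
,@@@,@
,@@@@,
[7] @@@@,@
,@,@@,
@,@,,,
@,@,,@
,@@@,@
,@@@@,
[8] @@@@,@
,@,,@,
@,,@@,
@,@@,@
,@@@,@
,@@@@,
[9] @@@@,@
,@,,@,
,,,@@,
,@@@,@
@@@@,@
,@@@@,
[10] @@@@,@
,@,,@,
,,,@@,
,@@@@@
@@@,@,
,@@@,,
[11] @@@@,@
,@,,@,
,,,@@,
,@@,@@
@@,@,,
,@@,,,
[12] @@@@,@
,@,,@@
,,,@,@
,@@,@,
@@,@,,
,@@,,,
[13] @@@@,@
,@,,@@
,,,,,@
,@,@,,
@@,,,,
,@@,,,
[14] @@@@,@
,@,,@@
,,,,@@
,@,,@@
@@,,@,
,@@,,,
[15] @@@@,@
,@,,@@
,,,,@@
,@,@@@
@@@@,,
,@@@,,
[16] @@@@,@
,@,,,@
,,,@,,
,@,@,@
@@@@,,
,@@@,,
[17] @@@@,@
,@,,,@
,,,@,,
,@,@@@
@@@,@@
,@@@@,
[18] @@,@,@
,,@@,@
,,@@,,
,@,@@@
@@@,@@
,@@@@,
[19] @@,@,@
,,@@,@
,,@@@,
,@,,,,
@@@,,@
,@@@@,
[20] ,@,@,@
@@@@,@
@,@@@,
,@,,,,
@@@,,@
,@@@@,
[21] ,@,@,@
@@@@,@
@,@@@,
,@,,,,
@@,,,@
,,,,@,
[22] ,@,@,@
@@@@,@
@,@@@,
,@,,,,
,@,,,@
@@,,@,
[23] ,,@,,@
@@,@,@
@,@@@,
,@,,,,
,@,,,@
@@,,@,
[24] ,,@,,@
@@,@,@
@,@@@,
,@@,,,
,,@@,@
@@@,@,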